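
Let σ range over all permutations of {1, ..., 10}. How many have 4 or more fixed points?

68914

Sum C(10,i)·!(10-i) for i = 4..10:
  i=4: C(10,4)·!6 = 210·265 = 55650
  i=5: C(10,5)·!5 = 252·44 = 11088
  i=6: C(10,6)·!4 = 210·9 = 1890
  i=7: C(10,7)·!3 = 120·2 = 240
  i=8: C(10,8)·!2 = 45·1 = 45
  i=9: C(10,9)·!1 = 10·0 = 0
  i=10: C(10,10)·!0 = 1·1 = 1
Total = 68914.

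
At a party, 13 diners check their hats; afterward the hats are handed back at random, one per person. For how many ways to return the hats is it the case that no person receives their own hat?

!13 = 13! · Σ_{k=0}^{13} (-1)^k/k!
= 13! - 13!/1! + 13!/2! - 13!/3! + 13!/4! - 13!/5! + 13!/6! - 13!/7! + 13!/8! - 13!/9! + 13!/10! - 13!/11! + 13!/12! - 13!/13!
= 6227020800 - 6227020800 + 3113510400 - 1037836800 + 259459200 - 51891840 + 8648640 - 1235520 + 154440 - 17160 + 1716 - 156 + 13 - 1
= 2290792932

2290792932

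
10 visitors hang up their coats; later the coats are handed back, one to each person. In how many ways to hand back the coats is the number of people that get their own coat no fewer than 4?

# with exactly i fixed is C(10,i)·!(10-i); sum over i=4..10:
  i=4: C(10,4)·!6 = 210·265 = 55650
  i=5: C(10,5)·!5 = 252·44 = 11088
  i=6: C(10,6)·!4 = 210·9 = 1890
  i=7: C(10,7)·!3 = 120·2 = 240
  i=8: C(10,8)·!2 = 45·1 = 45
  i=9: C(10,9)·!1 = 10·0 = 0
  i=10: C(10,10)·!0 = 1·1 = 1
Total = 68914.

68914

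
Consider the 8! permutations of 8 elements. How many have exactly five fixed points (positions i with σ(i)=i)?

112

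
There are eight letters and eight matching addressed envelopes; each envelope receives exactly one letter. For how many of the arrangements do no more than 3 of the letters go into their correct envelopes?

Sum C(8,i)·!(8-i) for i = 0..3:
  i=0: C(8,0)·!8 = 1·14833 = 14833
  i=1: C(8,1)·!7 = 8·1854 = 14832
  i=2: C(8,2)·!6 = 28·265 = 7420
  i=3: C(8,3)·!5 = 56·44 = 2464
Total = 39549.

39549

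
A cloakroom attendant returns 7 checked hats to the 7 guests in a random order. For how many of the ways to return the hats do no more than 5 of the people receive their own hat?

Sum C(7,i)·!(7-i) for i = 0..5:
  i=0: C(7,0)·!7 = 1·1854 = 1854
  i=1: C(7,1)·!6 = 7·265 = 1855
  i=2: C(7,2)·!5 = 21·44 = 924
  i=3: C(7,3)·!4 = 35·9 = 315
  i=4: C(7,4)·!3 = 35·2 = 70
  i=5: C(7,5)·!2 = 21·1 = 21
Total = 5039.

5039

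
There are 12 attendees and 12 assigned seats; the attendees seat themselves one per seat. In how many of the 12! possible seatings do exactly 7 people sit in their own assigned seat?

34848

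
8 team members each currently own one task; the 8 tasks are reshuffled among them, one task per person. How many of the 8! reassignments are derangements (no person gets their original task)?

Recurrence: !8 = 7·(!7 + !6).
!8 = 7·(1854 + 265) = 7·2119 = 14833

14833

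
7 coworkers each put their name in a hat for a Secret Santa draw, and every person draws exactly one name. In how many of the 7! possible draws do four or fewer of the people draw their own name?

Sum C(7,i)·!(7-i) for i = 0..4:
  i=0: C(7,0)·!7 = 1·1854 = 1854
  i=1: C(7,1)·!6 = 7·265 = 1855
  i=2: C(7,2)·!5 = 21·44 = 924
  i=3: C(7,3)·!4 = 35·9 = 315
  i=4: C(7,4)·!3 = 35·2 = 70
Total = 5018.

5018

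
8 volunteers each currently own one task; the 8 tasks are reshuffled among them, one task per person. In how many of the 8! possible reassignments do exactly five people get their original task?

112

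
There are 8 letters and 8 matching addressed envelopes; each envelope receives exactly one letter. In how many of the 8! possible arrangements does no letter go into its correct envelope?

14833

Recurrence: !8 = 8·!7 + (-1)^8.
!8 = 8·1854 + 1 = 14833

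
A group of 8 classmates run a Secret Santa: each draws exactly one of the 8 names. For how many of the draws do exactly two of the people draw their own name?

Pick the 2 fixed positions: C(8,2) = 28 ways.
The remaining 6 must be deranged: !6 = 265.
Total: 28 × 265 = 7420.

7420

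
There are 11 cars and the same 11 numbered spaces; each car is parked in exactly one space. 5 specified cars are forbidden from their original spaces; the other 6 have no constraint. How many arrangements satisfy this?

25022880

Let A_j be the event that the j-th constrained one is fixed. By inclusion-exclusion over the 5 events:
Σ_{j=0}^{5} (-1)^j C(5,j)(11-j)!
= C(5,0)·11! - C(5,1)·10! + C(5,2)·9! - C(5,3)·8! + C(5,4)·7! - C(5,5)·6!
= 39916800 - 18144000 + 3628800 - 403200 + 25200 - 720
= 25022880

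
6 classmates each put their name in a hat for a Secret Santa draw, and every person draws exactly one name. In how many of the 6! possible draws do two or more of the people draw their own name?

Sum C(6,i)·!(6-i) for i = 2..6:
  i=2: C(6,2)·!4 = 15·9 = 135
  i=3: C(6,3)·!3 = 20·2 = 40
  i=4: C(6,4)·!2 = 15·1 = 15
  i=5: C(6,5)·!1 = 6·0 = 0
  i=6: C(6,6)·!0 = 1·1 = 1
Total = 191.

191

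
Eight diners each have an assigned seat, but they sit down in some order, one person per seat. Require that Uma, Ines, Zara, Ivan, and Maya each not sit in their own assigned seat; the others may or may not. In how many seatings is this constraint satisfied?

Let A_j be the event that the j-th constrained one is fixed. By inclusion-exclusion over the 5 events:
Σ_{j=0}^{5} (-1)^j C(5,j)(8-j)!
= C(5,0)·8! - C(5,1)·7! + C(5,2)·6! - C(5,3)·5! + C(5,4)·4! - C(5,5)·3!
= 40320 - 25200 + 7200 - 1200 + 120 - 6
= 21234

21234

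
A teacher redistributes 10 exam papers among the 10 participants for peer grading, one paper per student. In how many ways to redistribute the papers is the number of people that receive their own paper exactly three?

222480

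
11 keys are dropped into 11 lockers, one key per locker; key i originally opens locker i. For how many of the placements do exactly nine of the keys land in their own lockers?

Choose which 9 of the 11 are fixed: C(11,9) = 55.
The other 2 form a derangement: !2 = 1.
Total: 55 × 1 = 55.

55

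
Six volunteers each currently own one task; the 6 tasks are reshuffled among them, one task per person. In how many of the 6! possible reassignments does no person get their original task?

265

The number of derangements of 6 is !6 = Σ_{k=0}^{6} (-1)^k·6!/k!
= 6! - 6!/1! + 6!/2! - 6!/3! + 6!/4! - 6!/5! + 6!/6!
= 720 - 720 + 360 - 120 + 30 - 6 + 1
= 265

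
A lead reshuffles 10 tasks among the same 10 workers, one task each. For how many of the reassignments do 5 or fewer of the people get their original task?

# with exactly i fixed is C(10,i)·!(10-i); sum over i=0..5:
  i=0: C(10,0)·!10 = 1·1334961 = 1334961
  i=1: C(10,1)·!9 = 10·133496 = 1334960
  i=2: C(10,2)·!8 = 45·14833 = 667485
  i=3: C(10,3)·!7 = 120·1854 = 222480
  i=4: C(10,4)·!6 = 210·265 = 55650
  i=5: C(10,5)·!5 = 252·44 = 11088
Total = 3626624.

3626624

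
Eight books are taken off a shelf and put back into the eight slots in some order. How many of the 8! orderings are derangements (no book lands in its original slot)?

14833

Recurrence: !8 = 7·(!7 + !6).
!8 = 7·(1854 + 265) = 7·2119 = 14833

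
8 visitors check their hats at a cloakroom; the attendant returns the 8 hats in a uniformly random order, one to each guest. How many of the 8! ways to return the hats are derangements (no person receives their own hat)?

14833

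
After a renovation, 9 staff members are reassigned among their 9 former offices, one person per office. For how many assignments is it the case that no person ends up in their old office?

By inclusion-exclusion, !9 = Σ (-1)^k · 9!/k! for k=0..9
= 9! - 9!/1! + 9!/2! - 9!/3! + 9!/4! - 9!/5! + 9!/6! - 9!/7! + 9!/8! - 9!/9!
= 362880 - 362880 + 181440 - 60480 + 15120 - 3024 + 504 - 72 + 9 - 1
= 133496

133496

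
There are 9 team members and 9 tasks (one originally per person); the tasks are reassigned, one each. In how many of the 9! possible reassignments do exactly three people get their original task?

Choose which 3 of the 9 are fixed: C(9,3) = 84.
The other 6 form a derangement: !6 = 265.
Total: 84 × 265 = 22260.

22260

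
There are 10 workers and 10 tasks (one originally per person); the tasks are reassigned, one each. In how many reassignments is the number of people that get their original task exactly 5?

Pick the 5 fixed positions: C(10,5) = 252 ways.
The remaining 5 must be deranged: !5 = 44.
Total: 252 × 44 = 11088.

11088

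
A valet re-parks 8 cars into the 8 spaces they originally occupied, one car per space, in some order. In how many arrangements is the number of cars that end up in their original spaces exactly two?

7420

Choose which 2 of the 8 are fixed: C(8,2) = 28.
The other 6 form a derangement: !6 = 265.
Total: 28 × 265 = 7420.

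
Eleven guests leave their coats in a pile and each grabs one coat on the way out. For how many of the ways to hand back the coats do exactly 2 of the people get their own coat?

Choose which 2 of the 11 are fixed: C(11,2) = 55.
The remaining 9 must be deranged: !9 = 133496.
Total: 55 × 133496 = 7342280.

7342280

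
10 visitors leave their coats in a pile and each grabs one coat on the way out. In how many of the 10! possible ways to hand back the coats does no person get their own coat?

1334961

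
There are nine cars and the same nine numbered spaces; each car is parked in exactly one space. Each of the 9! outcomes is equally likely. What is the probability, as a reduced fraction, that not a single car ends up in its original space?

16687/45360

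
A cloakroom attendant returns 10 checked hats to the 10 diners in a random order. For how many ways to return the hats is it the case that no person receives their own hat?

Use !n = n·!(n-1) + (-1)^n.
!10 = 10·133496 + 1 = 1334961

1334961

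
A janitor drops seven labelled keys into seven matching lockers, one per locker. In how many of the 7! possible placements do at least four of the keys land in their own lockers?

92

# with exactly i fixed is C(7,i)·!(7-i); sum over i=4..7:
  i=4: C(7,4)·!3 = 35·2 = 70
  i=5: C(7,5)·!2 = 21·1 = 21
  i=6: C(7,6)·!1 = 7·0 = 0
  i=7: C(7,7)·!0 = 1·1 = 1
Total = 92.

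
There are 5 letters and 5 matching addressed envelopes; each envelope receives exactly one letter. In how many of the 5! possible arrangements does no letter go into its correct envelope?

Recurrence: !5 = 4·(!4 + !3).
!5 = 4·(9 + 2) = 4·11 = 44

44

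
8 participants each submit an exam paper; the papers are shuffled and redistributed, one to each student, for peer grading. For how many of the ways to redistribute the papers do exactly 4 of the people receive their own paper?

630

Choose which 4 of the 8 are fixed: C(8,4) = 70.
The remaining 4 must be deranged: !4 = 9.
Total: 70 × 9 = 630.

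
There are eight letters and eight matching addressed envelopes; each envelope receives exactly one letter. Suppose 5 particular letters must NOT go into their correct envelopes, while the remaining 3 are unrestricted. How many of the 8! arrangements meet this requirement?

21234

Inclusion-exclusion on the 5 forbidden self-matches:
Σ_{j=0}^{5} (-1)^j C(5,j)(8-j)!
= C(5,0)·8! - C(5,1)·7! + C(5,2)·6! - C(5,3)·5! + C(5,4)·4! - C(5,5)·3!
= 40320 - 25200 + 7200 - 1200 + 120 - 6
= 21234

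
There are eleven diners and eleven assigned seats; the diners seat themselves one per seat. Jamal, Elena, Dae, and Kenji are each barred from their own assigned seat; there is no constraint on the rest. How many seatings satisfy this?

Let A_j be the event that the j-th constrained one is fixed. By inclusion-exclusion over the 4 events:
Σ_{j=0}^{4} (-1)^j C(4,j)(11-j)!
= C(4,0)·11! - C(4,1)·10! + C(4,2)·9! - C(4,3)·8! + C(4,4)·7!
= 39916800 - 14515200 + 2177280 - 161280 + 5040
= 27422640

27422640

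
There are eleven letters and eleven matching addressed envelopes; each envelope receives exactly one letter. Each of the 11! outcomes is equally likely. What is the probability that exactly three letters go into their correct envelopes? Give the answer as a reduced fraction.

2119/34560

Favorable outcomes: C(11,3)·!8 = 165·14833 = 2447445.
Total outcomes: 11! = 39916800.
Probability = 2447445/39916800 = 2119/34560.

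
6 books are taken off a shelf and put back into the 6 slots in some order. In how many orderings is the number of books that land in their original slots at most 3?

Sum C(6,i)·!(6-i) for i = 0..3:
  i=0: C(6,0)·!6 = 1·265 = 265
  i=1: C(6,1)·!5 = 6·44 = 264
  i=2: C(6,2)·!4 = 15·9 = 135
  i=3: C(6,3)·!3 = 20·2 = 40
Total = 704.

704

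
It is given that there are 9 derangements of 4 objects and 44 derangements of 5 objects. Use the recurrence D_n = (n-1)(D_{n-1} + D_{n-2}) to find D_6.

D_6 = (6-1)·(D_5 + D_4) = 5·(44 + 9) = 5·53 = 265.

265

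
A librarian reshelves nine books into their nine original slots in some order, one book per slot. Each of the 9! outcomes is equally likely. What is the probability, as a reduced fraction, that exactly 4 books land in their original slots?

Favorable outcomes: C(9,4)·!5 = 126·44 = 5544.
Total outcomes: 9! = 362880.
Probability = 5544/362880 = 11/720.

11/720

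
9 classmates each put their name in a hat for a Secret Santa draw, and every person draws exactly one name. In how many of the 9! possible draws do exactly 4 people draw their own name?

Choose which 4 of the 9 are fixed: C(9,4) = 126.
The remaining 5 must be deranged: !5 = 44.
Total: 126 × 44 = 5544.

5544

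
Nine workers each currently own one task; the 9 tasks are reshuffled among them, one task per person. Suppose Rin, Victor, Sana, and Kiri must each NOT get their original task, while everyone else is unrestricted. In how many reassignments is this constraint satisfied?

229080

Inclusion-exclusion on the 4 forbidden self-matches:
Σ_{j=0}^{4} (-1)^j C(4,j)(9-j)!
= C(4,0)·9! - C(4,1)·8! + C(4,2)·7! - C(4,3)·6! + C(4,4)·5!
= 362880 - 161280 + 30240 - 2880 + 120
= 229080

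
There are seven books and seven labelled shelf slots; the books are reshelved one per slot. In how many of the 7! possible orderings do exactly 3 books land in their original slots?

Pick the 3 fixed positions: C(7,3) = 35 ways.
The other 4 form a derangement: !4 = 9.
Total: 35 × 9 = 315.

315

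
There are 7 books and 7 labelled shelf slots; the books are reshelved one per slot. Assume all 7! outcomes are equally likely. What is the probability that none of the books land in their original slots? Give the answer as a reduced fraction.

103/280

Favorable outcomes: !7 = 1854.
Total outcomes: 7! = 5040.
Probability = 1854/5040 = 103/280.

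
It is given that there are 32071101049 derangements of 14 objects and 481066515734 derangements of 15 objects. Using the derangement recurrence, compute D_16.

7697064251745

D_16 = (16-1)·(D_15 + D_14) = 15·(481066515734 + 32071101049) = 15·513137616783 = 7697064251745.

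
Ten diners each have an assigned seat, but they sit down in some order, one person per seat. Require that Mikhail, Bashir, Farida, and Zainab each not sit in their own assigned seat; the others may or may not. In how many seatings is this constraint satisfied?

2399760

Inclusion-exclusion on the 4 forbidden self-matches:
Σ_{j=0}^{4} (-1)^j C(4,j)(10-j)!
= C(4,0)·10! - C(4,1)·9! + C(4,2)·8! - C(4,3)·7! + C(4,4)·6!
= 3628800 - 1451520 + 241920 - 20160 + 720
= 2399760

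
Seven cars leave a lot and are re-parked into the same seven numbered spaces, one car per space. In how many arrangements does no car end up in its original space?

The subfactorial !7 = [7!/e] (nearest integer).
7! = 5040, and 5040/e ≈ 1854.11, so !7 = 1854.

1854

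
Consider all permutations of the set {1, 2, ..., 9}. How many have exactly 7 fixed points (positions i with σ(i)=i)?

36

Choose which 7 of the 9 are fixed: C(9,7) = 36.
The remaining 2 must be deranged: !2 = 1.
Total: 36 × 1 = 36.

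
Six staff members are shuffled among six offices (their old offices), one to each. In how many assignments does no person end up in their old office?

265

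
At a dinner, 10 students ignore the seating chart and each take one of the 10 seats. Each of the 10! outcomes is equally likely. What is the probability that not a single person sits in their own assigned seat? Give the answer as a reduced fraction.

16481/44800

Favorable outcomes: !10 = 1334961.
Total outcomes: 10! = 3628800.
Probability = 1334961/3628800 = 16481/44800.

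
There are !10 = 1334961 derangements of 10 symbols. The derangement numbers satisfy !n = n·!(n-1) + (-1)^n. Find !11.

!11 = 11·1334961 - 1 = 14684570.

14684570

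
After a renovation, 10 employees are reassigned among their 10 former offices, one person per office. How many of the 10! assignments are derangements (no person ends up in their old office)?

1334961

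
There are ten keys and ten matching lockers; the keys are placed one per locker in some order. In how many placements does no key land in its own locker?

1334961

By inclusion-exclusion, !10 = Σ (-1)^k · 10!/k! for k=0..10
= 10! - 10!/1! + 10!/2! - 10!/3! + 10!/4! - 10!/5! + 10!/6! - 10!/7! + 10!/8! - 10!/9! + 10!/10!
= 3628800 - 3628800 + 1814400 - 604800 + 151200 - 30240 + 5040 - 720 + 90 - 10 + 1
= 1334961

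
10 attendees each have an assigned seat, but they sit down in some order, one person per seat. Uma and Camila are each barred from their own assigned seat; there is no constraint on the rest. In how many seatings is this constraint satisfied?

2943360

Let A_j be the event that the j-th constrained one is fixed. By inclusion-exclusion over the 2 events:
Σ_{j=0}^{2} (-1)^j C(2,j)(10-j)!
= C(2,0)·10! - C(2,1)·9! + C(2,2)·8!
= 3628800 - 725760 + 40320
= 2943360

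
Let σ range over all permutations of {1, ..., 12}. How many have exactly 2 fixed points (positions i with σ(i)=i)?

88107426

Choose which 2 of the 12 are fixed: C(12,2) = 66.
The remaining 10 must be deranged: !10 = 1334961.
Total: 66 × 1334961 = 88107426.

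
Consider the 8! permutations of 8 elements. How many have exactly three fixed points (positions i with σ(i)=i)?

2464

Pick the 3 fixed positions: C(8,3) = 56 ways.
The other 5 form a derangement: !5 = 44.
Total: 56 × 44 = 2464.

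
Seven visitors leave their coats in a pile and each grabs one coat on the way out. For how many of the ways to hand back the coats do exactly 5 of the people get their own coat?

21

Pick the 5 fixed positions: C(7,5) = 21 ways.
The other 2 form a derangement: !2 = 1.
Total: 21 × 1 = 21.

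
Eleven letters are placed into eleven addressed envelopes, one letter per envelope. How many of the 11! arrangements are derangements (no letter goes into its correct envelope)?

Use !n = n·!(n-1) + (-1)^n.
!11 = 11·1334961 - 1 = 14684570

14684570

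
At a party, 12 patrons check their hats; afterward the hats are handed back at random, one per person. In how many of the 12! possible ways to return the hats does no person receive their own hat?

176214841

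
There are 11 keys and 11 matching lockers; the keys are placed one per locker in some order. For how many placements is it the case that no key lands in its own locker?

14684570

!11 is the nearest integer to 11!/e.
11! = 39916800, and 39916800/e ≈ 14684570.08, so !11 = 14684570.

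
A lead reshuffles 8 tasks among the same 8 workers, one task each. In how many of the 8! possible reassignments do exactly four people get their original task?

630

Pick the 4 fixed positions: C(8,4) = 70 ways.
The remaining 4 must be deranged: !4 = 9.
Total: 70 × 9 = 630.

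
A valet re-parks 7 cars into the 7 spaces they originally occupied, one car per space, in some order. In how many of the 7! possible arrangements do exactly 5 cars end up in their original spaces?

21

Pick the 5 fixed positions: C(7,5) = 21 ways.
The remaining 2 must be deranged: !2 = 1.
Total: 21 × 1 = 21.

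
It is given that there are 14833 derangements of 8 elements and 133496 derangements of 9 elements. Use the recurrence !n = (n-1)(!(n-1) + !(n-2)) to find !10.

1334961

!10 = (10-1)·(!9 + !8) = 9·(133496 + 14833) = 9·148329 = 1334961.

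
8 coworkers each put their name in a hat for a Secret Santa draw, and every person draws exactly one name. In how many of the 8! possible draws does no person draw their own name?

Recurrence: !8 = 7·(!7 + !6).
!8 = 7·(1854 + 265) = 7·2119 = 14833

14833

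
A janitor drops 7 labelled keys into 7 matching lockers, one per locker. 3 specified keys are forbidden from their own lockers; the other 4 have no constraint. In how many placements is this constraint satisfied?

3216

Inclusion-exclusion on the 3 forbidden self-matches:
Σ_{j=0}^{3} (-1)^j C(3,j)(7-j)!
= C(3,0)·7! - C(3,1)·6! + C(3,2)·5! - C(3,3)·4!
= 5040 - 2160 + 360 - 24
= 3216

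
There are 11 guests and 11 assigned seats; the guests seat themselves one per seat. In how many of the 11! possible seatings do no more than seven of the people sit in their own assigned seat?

Sum C(11,i)·!(11-i) for i = 0..7:
  i=0: C(11,0)·!11 = 1·14684570 = 14684570
  i=1: C(11,1)·!10 = 11·1334961 = 14684571
  i=2: C(11,2)·!9 = 55·133496 = 7342280
  i=3: C(11,3)·!8 = 165·14833 = 2447445
  i=4: C(11,4)·!7 = 330·1854 = 611820
  i=5: C(11,5)·!6 = 462·265 = 122430
  i=6: C(11,6)·!5 = 462·44 = 20328
  i=7: C(11,7)·!4 = 330·9 = 2970
Total = 39916414.

39916414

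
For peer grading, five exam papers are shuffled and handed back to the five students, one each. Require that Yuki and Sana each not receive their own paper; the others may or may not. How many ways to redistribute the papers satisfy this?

Let A_j be the event that the j-th constrained one is fixed. By inclusion-exclusion over the 2 events:
Σ_{j=0}^{2} (-1)^j C(2,j)(5-j)!
= C(2,0)·5! - C(2,1)·4! + C(2,2)·3!
= 120 - 48 + 6
= 78

78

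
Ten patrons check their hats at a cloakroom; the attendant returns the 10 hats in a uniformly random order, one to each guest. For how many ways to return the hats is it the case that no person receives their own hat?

1334961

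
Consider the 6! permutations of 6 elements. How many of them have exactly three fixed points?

40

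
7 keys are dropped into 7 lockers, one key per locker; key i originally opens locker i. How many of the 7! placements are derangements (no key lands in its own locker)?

1854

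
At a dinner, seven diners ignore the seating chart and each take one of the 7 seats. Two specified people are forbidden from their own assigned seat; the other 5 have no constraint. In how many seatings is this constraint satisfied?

3720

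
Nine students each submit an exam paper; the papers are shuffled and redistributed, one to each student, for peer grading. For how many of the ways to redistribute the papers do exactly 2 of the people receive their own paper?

66744

Choose which 2 of the 9 are fixed: C(9,2) = 36.
The other 7 form a derangement: !7 = 1854.
Total: 36 × 1854 = 66744.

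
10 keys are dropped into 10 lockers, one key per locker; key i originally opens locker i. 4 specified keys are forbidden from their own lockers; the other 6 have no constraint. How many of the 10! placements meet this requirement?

2399760

Let A_j be the event that the j-th constrained one is fixed. By inclusion-exclusion over the 4 events:
Σ_{j=0}^{4} (-1)^j C(4,j)(10-j)!
= C(4,0)·10! - C(4,1)·9! + C(4,2)·8! - C(4,3)·7! + C(4,4)·6!
= 3628800 - 1451520 + 241920 - 20160 + 720
= 2399760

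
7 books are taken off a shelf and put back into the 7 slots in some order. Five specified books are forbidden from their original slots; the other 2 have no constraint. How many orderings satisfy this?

Let A_j be the event that the j-th constrained one is fixed. By inclusion-exclusion over the 5 events:
Σ_{j=0}^{5} (-1)^j C(5,j)(7-j)!
= C(5,0)·7! - C(5,1)·6! + C(5,2)·5! - C(5,3)·4! + C(5,4)·3! - C(5,5)·2!
= 5040 - 3600 + 1200 - 240 + 30 - 2
= 2428

2428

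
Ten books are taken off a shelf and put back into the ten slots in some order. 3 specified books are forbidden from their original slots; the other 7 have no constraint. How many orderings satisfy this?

Inclusion-exclusion on the 3 forbidden self-matches:
Σ_{j=0}^{3} (-1)^j C(3,j)(10-j)!
= C(3,0)·10! - C(3,1)·9! + C(3,2)·8! - C(3,3)·7!
= 3628800 - 1088640 + 120960 - 5040
= 2656080

2656080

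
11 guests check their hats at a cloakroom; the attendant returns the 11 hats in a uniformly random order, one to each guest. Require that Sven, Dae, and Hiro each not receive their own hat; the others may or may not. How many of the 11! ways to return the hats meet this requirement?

Let A_j be the event that the j-th constrained one is fixed. By inclusion-exclusion over the 3 events:
Σ_{j=0}^{3} (-1)^j C(3,j)(11-j)!
= C(3,0)·11! - C(3,1)·10! + C(3,2)·9! - C(3,3)·8!
= 39916800 - 10886400 + 1088640 - 40320
= 30078720

30078720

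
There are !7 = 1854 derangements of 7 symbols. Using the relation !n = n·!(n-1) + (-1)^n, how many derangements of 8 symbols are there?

14833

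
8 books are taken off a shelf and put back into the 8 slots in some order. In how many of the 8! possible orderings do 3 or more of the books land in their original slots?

# with exactly i fixed is C(8,i)·!(8-i); sum over i=3..8:
  i=3: C(8,3)·!5 = 56·44 = 2464
  i=4: C(8,4)·!4 = 70·9 = 630
  i=5: C(8,5)·!3 = 56·2 = 112
  i=6: C(8,6)·!2 = 28·1 = 28
  i=7: C(8,7)·!1 = 8·0 = 0
  i=8: C(8,8)·!0 = 1·1 = 1
Total = 3235.

3235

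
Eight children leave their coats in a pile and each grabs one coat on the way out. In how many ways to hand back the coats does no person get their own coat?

14833

Recurrence: !8 = 7·(!7 + !6).
!8 = 7·(1854 + 265) = 7·2119 = 14833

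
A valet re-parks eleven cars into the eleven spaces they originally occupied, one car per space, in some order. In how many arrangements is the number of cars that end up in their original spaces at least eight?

Sum C(11,i)·!(11-i) for i = 8..11:
  i=8: C(11,8)·!3 = 165·2 = 330
  i=9: C(11,9)·!2 = 55·1 = 55
  i=10: C(11,10)·!1 = 11·0 = 0
  i=11: C(11,11)·!0 = 1·1 = 1
Total = 386.

386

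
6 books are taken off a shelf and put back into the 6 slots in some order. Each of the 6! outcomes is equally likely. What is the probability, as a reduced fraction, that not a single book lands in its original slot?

53/144

Favorable outcomes: !6 = 265.
Total outcomes: 6! = 720.
Probability = 265/720 = 53/144.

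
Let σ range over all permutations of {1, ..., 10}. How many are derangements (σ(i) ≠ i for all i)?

1334961

By inclusion-exclusion, !10 = Σ (-1)^k · 10!/k! for k=0..10
= 10! - 10!/1! + 10!/2! - 10!/3! + 10!/4! - 10!/5! + 10!/6! - 10!/7! + 10!/8! - 10!/9! + 10!/10!
= 3628800 - 3628800 + 1814400 - 604800 + 151200 - 30240 + 5040 - 720 + 90 - 10 + 1
= 1334961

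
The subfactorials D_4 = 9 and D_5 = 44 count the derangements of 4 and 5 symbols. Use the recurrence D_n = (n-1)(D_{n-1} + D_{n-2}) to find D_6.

265

D_6 = (6-1)·(D_5 + D_4) = 5·(44 + 9) = 5·53 = 265.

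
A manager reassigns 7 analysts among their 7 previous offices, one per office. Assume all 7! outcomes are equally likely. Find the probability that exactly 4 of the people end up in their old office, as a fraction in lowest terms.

1/72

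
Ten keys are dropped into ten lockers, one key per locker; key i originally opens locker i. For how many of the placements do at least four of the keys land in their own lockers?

68914

Sum C(10,i)·!(10-i) for i = 4..10:
  i=4: C(10,4)·!6 = 210·265 = 55650
  i=5: C(10,5)·!5 = 252·44 = 11088
  i=6: C(10,6)·!4 = 210·9 = 1890
  i=7: C(10,7)·!3 = 120·2 = 240
  i=8: C(10,8)·!2 = 45·1 = 45
  i=9: C(10,9)·!1 = 10·0 = 0
  i=10: C(10,10)·!0 = 1·1 = 1
Total = 68914.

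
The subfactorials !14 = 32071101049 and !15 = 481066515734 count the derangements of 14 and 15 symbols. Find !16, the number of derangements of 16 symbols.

!16 = (16-1)·(!15 + !14) = 15·(481066515734 + 32071101049) = 15·513137616783 = 7697064251745.

7697064251745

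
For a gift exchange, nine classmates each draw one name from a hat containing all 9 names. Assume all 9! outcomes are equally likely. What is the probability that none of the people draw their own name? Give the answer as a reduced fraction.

Favorable outcomes: !9 = 133496.
Total outcomes: 9! = 362880.
Probability = 133496/362880 = 16687/45360.

16687/45360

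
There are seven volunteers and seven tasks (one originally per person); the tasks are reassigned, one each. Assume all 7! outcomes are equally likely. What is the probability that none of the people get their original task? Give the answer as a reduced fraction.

103/280

Favorable outcomes: !7 = 1854.
Total outcomes: 7! = 5040.
Probability = 1854/5040 = 103/280.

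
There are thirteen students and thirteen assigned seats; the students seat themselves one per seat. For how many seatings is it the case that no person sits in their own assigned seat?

!13 is the nearest integer to 13!/e.
13! = 6227020800, and 6227020800/e ≈ 2290792932.07, so !13 = 2290792932.

2290792932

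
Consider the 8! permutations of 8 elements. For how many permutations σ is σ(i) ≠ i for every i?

14833

!8 = 8! · Σ_{k=0}^{8} (-1)^k/k!
= 8! - 8!/1! + 8!/2! - 8!/3! + 8!/4! - 8!/5! + 8!/6! - 8!/7! + 8!/8!
= 40320 - 40320 + 20160 - 6720 + 1680 - 336 + 56 - 8 + 1
= 14833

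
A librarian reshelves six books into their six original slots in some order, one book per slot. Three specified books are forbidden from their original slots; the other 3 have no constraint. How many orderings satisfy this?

426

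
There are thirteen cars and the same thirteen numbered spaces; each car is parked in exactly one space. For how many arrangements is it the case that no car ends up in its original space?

2290792932

The number of derangements of 13 is !13 = Σ_{k=0}^{13} (-1)^k·13!/k!
= 13! - 13!/1! + 13!/2! - 13!/3! + 13!/4! - 13!/5! + 13!/6! - 13!/7! + 13!/8! - 13!/9! + 13!/10! - 13!/11! + 13!/12! - 13!/13!
= 6227020800 - 6227020800 + 3113510400 - 1037836800 + 259459200 - 51891840 + 8648640 - 1235520 + 154440 - 17160 + 1716 - 156 + 13 - 1
= 2290792932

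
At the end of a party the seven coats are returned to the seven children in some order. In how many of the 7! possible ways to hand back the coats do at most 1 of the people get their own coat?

3709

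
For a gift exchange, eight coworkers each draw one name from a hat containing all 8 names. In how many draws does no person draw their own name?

14833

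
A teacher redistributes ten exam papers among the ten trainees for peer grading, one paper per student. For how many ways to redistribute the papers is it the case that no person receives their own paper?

Use !n = (n-1)(!(n-1) + !(n-2)).
!10 = 9·(133496 + 14833) = 9·148329 = 1334961

1334961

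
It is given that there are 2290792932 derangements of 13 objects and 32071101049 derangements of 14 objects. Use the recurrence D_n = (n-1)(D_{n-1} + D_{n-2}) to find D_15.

D_15 = (15-1)·(D_14 + D_13) = 14·(32071101049 + 2290792932) = 14·34361893981 = 481066515734.

481066515734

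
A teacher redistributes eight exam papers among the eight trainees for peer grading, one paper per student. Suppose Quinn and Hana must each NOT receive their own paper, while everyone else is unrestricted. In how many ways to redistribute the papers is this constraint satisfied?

30960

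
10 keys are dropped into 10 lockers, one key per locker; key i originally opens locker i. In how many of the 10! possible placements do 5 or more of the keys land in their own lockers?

13264

# with exactly i fixed is C(10,i)·!(10-i); sum over i=5..10:
  i=5: C(10,5)·!5 = 252·44 = 11088
  i=6: C(10,6)·!4 = 210·9 = 1890
  i=7: C(10,7)·!3 = 120·2 = 240
  i=8: C(10,8)·!2 = 45·1 = 45
  i=9: C(10,9)·!1 = 10·0 = 0
  i=10: C(10,10)·!0 = 1·1 = 1
Total = 13264.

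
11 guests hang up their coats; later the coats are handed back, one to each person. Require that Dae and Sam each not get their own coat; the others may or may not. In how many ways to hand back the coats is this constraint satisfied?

Let A_j be the event that the j-th constrained one is fixed. By inclusion-exclusion over the 2 events:
Σ_{j=0}^{2} (-1)^j C(2,j)(11-j)!
= C(2,0)·11! - C(2,1)·10! + C(2,2)·9!
= 39916800 - 7257600 + 362880
= 33022080

33022080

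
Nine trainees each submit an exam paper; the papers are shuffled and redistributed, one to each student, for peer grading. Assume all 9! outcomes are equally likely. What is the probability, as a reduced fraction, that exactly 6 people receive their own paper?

1/2160

Favorable outcomes: C(9,6)·!3 = 84·2 = 168.
Total outcomes: 9! = 362880.
Probability = 168/362880 = 1/2160.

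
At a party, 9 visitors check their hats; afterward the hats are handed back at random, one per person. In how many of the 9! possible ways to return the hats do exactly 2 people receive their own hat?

66744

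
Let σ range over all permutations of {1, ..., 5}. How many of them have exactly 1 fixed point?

Pick the single fixed position: C(5,1) = 5 ways.
The remaining 4 must be deranged: !4 = 9.
Total: 5 × 9 = 45.

45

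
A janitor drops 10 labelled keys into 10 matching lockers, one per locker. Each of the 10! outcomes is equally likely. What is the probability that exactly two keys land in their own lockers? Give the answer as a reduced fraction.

Favorable outcomes: C(10,2)·!8 = 45·14833 = 667485.
Total outcomes: 10! = 3628800.
Probability = 667485/3628800 = 2119/11520.

2119/11520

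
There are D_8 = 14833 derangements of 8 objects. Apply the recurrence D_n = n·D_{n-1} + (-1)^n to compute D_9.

D_9 = 9·14833 - 1 = 133496.

133496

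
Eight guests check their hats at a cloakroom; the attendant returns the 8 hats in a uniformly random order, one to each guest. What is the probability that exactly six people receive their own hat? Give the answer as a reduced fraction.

1/1440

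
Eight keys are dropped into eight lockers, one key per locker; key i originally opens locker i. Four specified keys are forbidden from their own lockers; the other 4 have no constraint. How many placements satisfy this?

24024

Let A_j be the event that the j-th constrained one is fixed. By inclusion-exclusion over the 4 events:
Σ_{j=0}^{4} (-1)^j C(4,j)(8-j)!
= C(4,0)·8! - C(4,1)·7! + C(4,2)·6! - C(4,3)·5! + C(4,4)·4!
= 40320 - 20160 + 4320 - 480 + 24
= 24024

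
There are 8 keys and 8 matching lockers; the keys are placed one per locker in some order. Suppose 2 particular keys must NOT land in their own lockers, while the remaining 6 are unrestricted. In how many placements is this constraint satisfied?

30960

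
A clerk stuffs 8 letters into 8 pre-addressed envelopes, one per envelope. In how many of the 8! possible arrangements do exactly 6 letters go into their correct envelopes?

28

Pick the 6 fixed positions: C(8,6) = 28 ways.
The other 2 form a derangement: !2 = 1.
Total: 28 × 1 = 28.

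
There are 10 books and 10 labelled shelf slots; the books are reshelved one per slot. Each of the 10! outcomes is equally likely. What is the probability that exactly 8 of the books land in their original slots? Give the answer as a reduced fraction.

Favorable outcomes: C(10,8)·!2 = 45·1 = 45.
Total outcomes: 10! = 3628800.
Probability = 45/3628800 = 1/80640.

1/80640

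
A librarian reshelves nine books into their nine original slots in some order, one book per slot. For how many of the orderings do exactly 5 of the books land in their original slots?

Pick the 5 fixed positions: C(9,5) = 126 ways.
The other 4 form a derangement: !4 = 9.
Total: 126 × 9 = 1134.

1134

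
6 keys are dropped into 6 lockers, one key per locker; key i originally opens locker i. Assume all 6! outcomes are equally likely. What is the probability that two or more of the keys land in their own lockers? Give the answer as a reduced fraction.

191/720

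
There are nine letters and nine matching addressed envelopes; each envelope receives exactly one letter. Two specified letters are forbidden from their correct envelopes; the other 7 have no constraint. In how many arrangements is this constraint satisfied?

287280

Inclusion-exclusion on the 2 forbidden self-matches:
Σ_{j=0}^{2} (-1)^j C(2,j)(9-j)!
= C(2,0)·9! - C(2,1)·8! + C(2,2)·7!
= 362880 - 80640 + 5040
= 287280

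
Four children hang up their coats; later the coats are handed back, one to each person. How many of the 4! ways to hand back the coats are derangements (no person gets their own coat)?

9

By inclusion-exclusion, !4 = Σ (-1)^k · 4!/k! for k=0..4
= 4! - 4!/1! + 4!/2! - 4!/3! + 4!/4!
= 24 - 24 + 12 - 4 + 1
= 9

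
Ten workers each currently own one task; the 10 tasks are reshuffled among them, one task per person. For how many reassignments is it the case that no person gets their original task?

1334961

!10 is the nearest integer to 10!/e.
10! = 3628800, and 3628800/e ≈ 1334960.92, so !10 = 1334961.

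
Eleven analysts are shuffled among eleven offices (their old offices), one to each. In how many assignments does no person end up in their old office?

14684570

The subfactorial !11 = [11!/e] (nearest integer).
11! = 39916800, and 39916800/e ≈ 14684570.08, so !11 = 14684570.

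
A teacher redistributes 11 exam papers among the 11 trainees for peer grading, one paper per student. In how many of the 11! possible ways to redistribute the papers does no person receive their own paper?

Recurrence: !11 = 11·!10 + (-1)^11.
!11 = 11·1334961 - 1 = 14684570

14684570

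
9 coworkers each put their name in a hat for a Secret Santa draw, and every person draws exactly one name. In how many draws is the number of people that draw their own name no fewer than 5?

Sum C(9,i)·!(9-i) for i = 5..9:
  i=5: C(9,5)·!4 = 126·9 = 1134
  i=6: C(9,6)·!3 = 84·2 = 168
  i=7: C(9,7)·!2 = 36·1 = 36
  i=8: C(9,8)·!1 = 9·0 = 0
  i=9: C(9,9)·!0 = 1·1 = 1
Total = 1339.

1339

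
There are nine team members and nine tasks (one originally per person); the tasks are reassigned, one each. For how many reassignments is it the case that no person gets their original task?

Recurrence: !9 = 9·!8 + (-1)^9.
!9 = 9·14833 - 1 = 133496

133496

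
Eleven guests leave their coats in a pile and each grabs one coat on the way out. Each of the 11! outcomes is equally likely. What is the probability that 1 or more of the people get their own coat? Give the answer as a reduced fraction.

Favorable outcomes: Σ_{i≥1} C(11,i)·!(11-i) = 11·1334961 + 55·133496 + 165·14833 + 330·1854 + 462·265 + 462·44 + 330·9 + 165·2 + 55·1 + 11·0 + 1·1 = 25232230.
Total outcomes: 11! = 39916800.
Probability = 25232230/39916800 = 2523223/3991680.

2523223/3991680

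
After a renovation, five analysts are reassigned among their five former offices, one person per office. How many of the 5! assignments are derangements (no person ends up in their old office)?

44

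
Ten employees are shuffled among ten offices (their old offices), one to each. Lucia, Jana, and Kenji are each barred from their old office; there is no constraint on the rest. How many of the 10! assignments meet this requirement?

2656080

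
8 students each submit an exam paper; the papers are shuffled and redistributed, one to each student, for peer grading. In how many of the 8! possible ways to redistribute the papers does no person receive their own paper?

14833

By inclusion-exclusion, !8 = Σ (-1)^k · 8!/k! for k=0..8
= 8! - 8!/1! + 8!/2! - 8!/3! + 8!/4! - 8!/5! + 8!/6! - 8!/7! + 8!/8!
= 40320 - 40320 + 20160 - 6720 + 1680 - 336 + 56 - 8 + 1
= 14833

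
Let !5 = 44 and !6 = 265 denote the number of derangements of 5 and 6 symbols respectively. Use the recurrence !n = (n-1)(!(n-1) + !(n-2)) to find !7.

!7 = (7-1)·(!6 + !5) = 6·(265 + 44) = 6·309 = 1854.

1854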